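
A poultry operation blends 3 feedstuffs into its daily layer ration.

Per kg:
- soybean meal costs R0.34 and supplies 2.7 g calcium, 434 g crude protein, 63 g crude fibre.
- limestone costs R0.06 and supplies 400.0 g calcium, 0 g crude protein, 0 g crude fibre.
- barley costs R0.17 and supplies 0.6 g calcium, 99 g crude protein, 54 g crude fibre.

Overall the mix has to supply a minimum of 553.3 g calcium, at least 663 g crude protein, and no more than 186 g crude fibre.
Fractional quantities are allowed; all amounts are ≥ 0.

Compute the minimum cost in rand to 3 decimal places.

R0.602

Let x1 = kg of soybean meal, x2 = kg of limestone, x3 = kg of barley.
Minimize 0.34x1 + 0.06x2 + 0.17x3 s.t.:
  2.7x1 + 400x2 + 0.6x3 ≥ 553.3   (calcium)
  434x1 + 99x3 ≥ 663   (crude protein)
  63x1 + 54x3 ≤ 186   (crude fibre)
  x1, x2, x3 ≥ 0.
The minimum-cost mix takes nothing from barley — only soybean meal, limestone. The calcium and crude protein requirements are met with equality.
Solving gives x1 = 1.528, x2 = 1.373.
Hence cost = 0.34·1.528 + 0.06·1.373 = R0.60190.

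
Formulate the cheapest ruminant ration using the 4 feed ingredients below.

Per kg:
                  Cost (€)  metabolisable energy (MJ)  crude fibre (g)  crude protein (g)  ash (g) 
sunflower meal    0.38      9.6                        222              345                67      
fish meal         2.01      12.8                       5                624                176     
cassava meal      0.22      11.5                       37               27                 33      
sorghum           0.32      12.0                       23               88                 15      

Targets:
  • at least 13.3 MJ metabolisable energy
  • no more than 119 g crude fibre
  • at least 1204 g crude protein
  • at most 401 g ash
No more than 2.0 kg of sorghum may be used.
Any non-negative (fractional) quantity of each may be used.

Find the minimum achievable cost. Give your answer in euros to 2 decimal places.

€3.51

This is a linear program. Let x1 = kg of sunflower meal, x2 = kg of fish meal, x3 = kg of cassava meal, x4 = kg of sorghum.
Minimise 0.38x1 + 2.01x2 + 0.22x3 + 0.32x4 s.t.:
  9.6x1 + 12.8x2 + 11.5x3 + 12x4 ≥ 13.3   (metabolisable energy)
  222x1 + 5x2 + 37x3 + 23x4 ≤ 119   (crude fibre)
  345x1 + 624x2 + 27x3 + 88x4 ≥ 1204   (crude protein)
  67x1 + 176x2 + 33x3 + 15x4 ≤ 401   (ash)
  x4 ≤ 2
  x1, x2, x3, x4 ≥ 0.
At the optimum only sunflower meal, fish meal are positive (cassava meal, sorghum = 0). There the crude fibre and crude protein constraints are tight.
So sunflower meal = 0.4988 kg, fish meal = 1.654 kg.
Hence cost = 0.38·0.4988 + 2.01·1.654 = €3.5141.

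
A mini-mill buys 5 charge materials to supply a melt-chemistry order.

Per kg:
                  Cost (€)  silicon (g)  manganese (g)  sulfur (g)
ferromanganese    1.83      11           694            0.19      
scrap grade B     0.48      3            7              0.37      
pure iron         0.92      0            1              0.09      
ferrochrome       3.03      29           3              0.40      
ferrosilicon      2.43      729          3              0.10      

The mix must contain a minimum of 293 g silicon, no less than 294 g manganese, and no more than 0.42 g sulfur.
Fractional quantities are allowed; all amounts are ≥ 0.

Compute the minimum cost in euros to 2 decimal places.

€1.73

Let x1 = kg of ferromanganese, x2 = kg of scrap grade B, x3 = kg of pure iron, x4 = kg of ferrochrome, x5 = kg of ferrosilicon.
Minimize 1.83x1 + 0.48x2 + 0.92x3 + 3.03x4 + 2.43x5 s.t.:
  11x1 + 3x2 + 29x4 + 729x5 ≥ 293   (silicon)
  694x1 + 7x2 + 1x3 + 3x4 + 3x5 ≥ 294   (manganese)
  0.19x1 + 0.37x2 + 0.09x3 + 0.4x4 + 0.1x5 ≤ 0.42   (sulfur)
  x1, x2, x3, x4, x5 ≥ 0.
The optimal basis is {ferromanganese, ferrosilicon}; scrap grade B, pure iron, ferrochrome drop out. There the silicon and manganese constraints are tight.
Solving gives x1 = 0.4219, x5 = 0.3956.
Total cost: 1.83·0.4219 + 2.43·0.3956 = 1.7334.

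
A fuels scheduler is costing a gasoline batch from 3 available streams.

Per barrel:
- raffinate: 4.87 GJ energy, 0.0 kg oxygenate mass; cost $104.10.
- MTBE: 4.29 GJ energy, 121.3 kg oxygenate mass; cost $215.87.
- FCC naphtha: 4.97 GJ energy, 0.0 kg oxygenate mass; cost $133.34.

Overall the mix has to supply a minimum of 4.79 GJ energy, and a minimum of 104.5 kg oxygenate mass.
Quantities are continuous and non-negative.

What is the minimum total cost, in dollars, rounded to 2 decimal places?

Let x1 = barrels of raffinate, x2 = barrels of MTBE, x3 = barrels of FCC naphtha.
Minimize 104.1x1 + 215.87x2 + 133.34x3 s.t.:
  4.87x1 + 4.29x2 + 4.97x3 ≥ 4.79   (energy)
  121.3x2 ≥ 104.5   (oxygenate mass)
  x1, x2, x3 ≥ 0.
The cheapest feasible vertex uses only raffinate, MTBE; FCC naphtha is not used. There the energy and oxygenate mass constraints are tight.
So raffinate = 0.2247 barrels, MTBE = 0.8615 barrels.
Hence cost = 104.1·0.2247 + 215.87·0.8615 = $209.3633.

$209.36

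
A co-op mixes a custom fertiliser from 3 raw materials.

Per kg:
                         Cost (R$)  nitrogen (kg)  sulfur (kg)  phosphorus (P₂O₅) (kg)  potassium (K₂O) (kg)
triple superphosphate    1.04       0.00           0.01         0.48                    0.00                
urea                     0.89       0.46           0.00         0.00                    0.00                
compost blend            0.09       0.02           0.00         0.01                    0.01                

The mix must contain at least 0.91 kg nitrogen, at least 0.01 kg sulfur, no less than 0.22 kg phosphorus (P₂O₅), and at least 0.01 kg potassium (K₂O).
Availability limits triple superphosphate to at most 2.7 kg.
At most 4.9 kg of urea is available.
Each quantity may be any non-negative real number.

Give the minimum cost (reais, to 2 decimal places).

This is a linear program. Let x1 = kg of triple superphosphate, x2 = kg of urea, x3 = kg of compost blend.
Minimize 1.04x1 + 0.89x2 + 0.09x3 with:
  0.46x2 + 0.02x3 ≥ 0.91   (nitrogen)
  0.01x1 ≥ 0.01   (sulfur)
  0.48x1 + 0.01x3 ≥ 0.22   (phosphorus (P₂O₅))
  0.01x3 ≥ 0.01   (potassium (K₂O))
  x1 ≤ 2.7
  x2 ≤ 4.9
  x1, x2, x3 ≥ 0.
The optimal mix uses every input. Binding constraints: nitrogen, sulfur, potassium (K₂O).
That vertex is x1 = 1, x2 = 1.935, x3 = 1.
Total cost: 1.04·1 + 0.89·1.935 + 0.09·1 = 2.8522.

R$2.85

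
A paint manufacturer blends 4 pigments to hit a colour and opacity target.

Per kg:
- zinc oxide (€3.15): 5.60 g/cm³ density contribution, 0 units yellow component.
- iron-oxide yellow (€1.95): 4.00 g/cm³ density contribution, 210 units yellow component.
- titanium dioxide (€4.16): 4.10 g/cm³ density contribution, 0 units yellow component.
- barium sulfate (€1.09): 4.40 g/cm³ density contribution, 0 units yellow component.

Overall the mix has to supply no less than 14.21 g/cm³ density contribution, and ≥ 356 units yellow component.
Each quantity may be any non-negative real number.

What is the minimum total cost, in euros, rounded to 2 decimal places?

Set it up as a linear program. Let x1 = kg of zinc oxide, x2 = kg of iron-oxide yellow, x3 = kg of titanium dioxide, x4 = kg of barium sulfate.
Minimize 3.15x1 + 1.95x2 + 4.16x3 + 1.09x4 subject to:
  5.6x1 + 4x2 + 4.1x3 + 4.4x4 ≥ 14.21   (density contribution)
  210x2 ≥ 356   (yellow component)
  x1, x2, x3, x4 ≥ 0.
The minimum-cost mix takes nothing from zinc oxide, titanium dioxide — only iron-oxide yellow, barium sulfate. The density contribution and yellow component requirements are met with equality.
Solving gives x2 = 1.695, x4 = 1.688.
Objective = 1.95·1.695 + 1.09·1.688 = 5.1452.

€5.15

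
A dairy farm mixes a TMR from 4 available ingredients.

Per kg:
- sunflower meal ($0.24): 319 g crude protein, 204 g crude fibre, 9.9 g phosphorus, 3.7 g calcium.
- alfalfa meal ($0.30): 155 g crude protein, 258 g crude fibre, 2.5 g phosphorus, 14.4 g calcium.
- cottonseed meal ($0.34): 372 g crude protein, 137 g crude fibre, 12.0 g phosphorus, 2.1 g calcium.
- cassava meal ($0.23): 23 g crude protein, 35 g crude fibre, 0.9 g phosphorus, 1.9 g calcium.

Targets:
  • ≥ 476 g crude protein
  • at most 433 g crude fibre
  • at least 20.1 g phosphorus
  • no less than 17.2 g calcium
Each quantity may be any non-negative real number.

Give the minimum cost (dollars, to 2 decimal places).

$1.75

This is a linear program. Let x1 = kg of sunflower meal, x2 = kg of alfalfa meal, x3 = kg of cottonseed meal, x4 = kg of cassava meal.
Minimise 0.24x1 + 0.3x2 + 0.34x3 + 0.23x4 subject to:
  319x1 + 155x2 + 372x3 + 23x4 ≥ 476   (crude protein)
  204x1 + 258x2 + 137x3 + 35x4 ≤ 433   (crude fibre)
  9.9x1 + 2.5x2 + 12x3 + 0.9x4 ≥ 20.1   (phosphorus)
  3.7x1 + 14.4x2 + 2.1x3 + 1.9x4 ≥ 17.2   (calcium)
  x1, x2, x3, x4 ≥ 0.
At the optimum only alfalfa meal, cottonseed meal, cassava meal are positive (sunflower meal = 0). There the crude fibre, phosphorus, calcium constraints are tight.
Optimal quantities: alfalfa meal = 0.2993 kg, cottonseed meal = 1.204 kg, cassava meal = 5.454 kg.
Cost = 0.3·0.2993 + 0.34·1.204 + 0.23·5.454 = 1.7536.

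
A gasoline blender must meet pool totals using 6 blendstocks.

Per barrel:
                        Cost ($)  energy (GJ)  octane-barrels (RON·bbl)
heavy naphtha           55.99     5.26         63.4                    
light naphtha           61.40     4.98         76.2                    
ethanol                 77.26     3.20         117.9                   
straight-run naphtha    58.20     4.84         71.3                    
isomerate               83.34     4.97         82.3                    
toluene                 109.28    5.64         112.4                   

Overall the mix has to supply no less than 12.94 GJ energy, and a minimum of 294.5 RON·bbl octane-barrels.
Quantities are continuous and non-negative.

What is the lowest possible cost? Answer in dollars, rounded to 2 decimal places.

This is a linear program. Let x1 = barrels of heavy naphtha, x2 = barrels of light naphtha, x3 = barrels of ethanol, x4 = barrels of straight-run naphtha, x5 = barrels of isomerate, x6 = barrels of toluene.
Minimise 55.99x1 + 61.4x2 + 77.26x3 + 58.2x4 + 83.34x5 + 109.28x6 s.t.:
  5.26x1 + 4.98x2 + 3.2x3 + 4.84x4 + 4.97x5 + 5.64x6 ≥ 12.94   (energy)
  63.4x1 + 76.2x2 + 117.9x3 + 71.3x4 + 82.3x5 + 112.4x6 ≥ 294.5   (octane-barrels)
  x1, x2, x3, x4, x5, x6 ≥ 0.
At the optimum only light naphtha, ethanol are positive (heavy naphtha, straight-run naphtha, isomerate, toluene = 0). Binding constraints: energy and octane-barrels.
Solving gives x2 = 1.6989, x3 = 1.3999.
Total cost: 61.4·1.6989 + 77.26·1.3999 = 212.4687.

$212.47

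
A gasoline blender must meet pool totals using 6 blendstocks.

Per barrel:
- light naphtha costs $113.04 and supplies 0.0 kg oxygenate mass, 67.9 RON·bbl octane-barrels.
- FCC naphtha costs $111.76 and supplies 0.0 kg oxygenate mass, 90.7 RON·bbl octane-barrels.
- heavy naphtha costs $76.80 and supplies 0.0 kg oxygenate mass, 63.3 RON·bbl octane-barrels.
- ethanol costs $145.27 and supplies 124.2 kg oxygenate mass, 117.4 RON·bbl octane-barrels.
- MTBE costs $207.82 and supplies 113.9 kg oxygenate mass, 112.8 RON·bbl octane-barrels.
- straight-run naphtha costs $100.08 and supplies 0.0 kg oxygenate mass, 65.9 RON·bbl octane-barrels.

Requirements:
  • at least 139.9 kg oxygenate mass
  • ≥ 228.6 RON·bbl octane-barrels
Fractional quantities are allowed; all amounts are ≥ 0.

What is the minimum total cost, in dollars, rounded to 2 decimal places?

$280.54

Treat it as an LP. Let x1 = barrels of light naphtha, x2 = barrels of FCC naphtha, x3 = barrels of heavy naphtha, x4 = barrels of ethanol, x5 = barrels of MTBE, x6 = barrels of straight-run naphtha.
Minimize 113.04x1 + 111.76x2 + 76.8x3 + 145.27x4 + 207.82x5 + 100.08x6 s.t.:
  124.2x4 + 113.9x5 ≥ 139.9   (oxygenate mass)
  67.9x1 + 90.7x2 + 63.3x3 + 117.4x4 + 112.8x5 + 65.9x6 ≥ 228.6   (octane-barrels)
  x1, x2, x3, x4, x5, x6 ≥ 0.
The optimal basis is {heavy naphtha, ethanol}; light naphtha, FCC naphtha, MTBE, straight-run naphtha drop out. There the oxygenate mass and octane-barrels constraints are tight.
Solving gives x3 = 1.5223, x4 = 1.1264.
Total cost: 76.8·1.5223 + 145.27·1.1264 = 280.5448.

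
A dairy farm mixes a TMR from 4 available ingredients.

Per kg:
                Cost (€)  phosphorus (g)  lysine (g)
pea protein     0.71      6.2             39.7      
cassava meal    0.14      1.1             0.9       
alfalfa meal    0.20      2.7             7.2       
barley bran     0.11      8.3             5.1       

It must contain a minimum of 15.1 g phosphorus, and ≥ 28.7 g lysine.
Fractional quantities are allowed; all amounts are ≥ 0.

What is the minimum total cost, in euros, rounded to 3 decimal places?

€0.540

Set it up as a linear program. Let x1 = kg of pea protein, x2 = kg of cassava meal, x3 = kg of alfalfa meal, x4 = kg of barley bran.
Minimise 0.71x1 + 0.14x2 + 0.2x3 + 0.11x4 with:
  6.2x1 + 1.1x2 + 2.7x3 + 8.3x4 ≥ 15.1   (phosphorus)
  39.7x1 + 0.9x2 + 7.2x3 + 5.1x4 ≥ 28.7   (lysine)
  x1, x2, x3, x4 ≥ 0.
The optimal basis is {pea protein, barley bran}; cassava meal, alfalfa meal drop out. Binding constraints: phosphorus and lysine.
So pea protein = 0.5411 kg, barley bran = 1.415 kg.
Hence cost = 0.71·0.5411 + 0.11·1.415 = €0.53983.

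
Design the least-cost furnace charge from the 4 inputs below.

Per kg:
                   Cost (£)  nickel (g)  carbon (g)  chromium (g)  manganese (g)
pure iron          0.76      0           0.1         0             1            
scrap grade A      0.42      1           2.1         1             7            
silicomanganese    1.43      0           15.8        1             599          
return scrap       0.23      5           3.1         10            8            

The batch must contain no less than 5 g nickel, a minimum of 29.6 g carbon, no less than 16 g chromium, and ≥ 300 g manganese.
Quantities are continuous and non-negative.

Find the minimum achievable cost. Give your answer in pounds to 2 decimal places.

This is a linear program. Let x1 = kg of pure iron, x2 = kg of scrap grade A, x3 = kg of silicomanganese, x4 = kg of return scrap.
min 0.76x1 + 0.42x2 + 1.43x3 + 0.23x4 with:
  1x2 + 5x4 ≥ 5   (nickel)
  0.1x1 + 2.1x2 + 15.8x3 + 3.1x4 ≥ 29.6   (carbon)
  1x2 + 1x3 + 10x4 ≥ 16   (chromium)
  1x1 + 7x2 + 599x3 + 8x4 ≥ 300   (manganese)
  x1, x2, x3, x4 ≥ 0.
The minimum-cost mix takes nothing from pure iron, scrap grade A — only silicomanganese, return scrap. Binding constraints: carbon and manganese.
Optimal quantities: silicomanganese = 0.4006 kg, return scrap = 7.507 kg.
Cost = 1.43·0.4006 + 0.23·7.507 = 2.2995.

£2.30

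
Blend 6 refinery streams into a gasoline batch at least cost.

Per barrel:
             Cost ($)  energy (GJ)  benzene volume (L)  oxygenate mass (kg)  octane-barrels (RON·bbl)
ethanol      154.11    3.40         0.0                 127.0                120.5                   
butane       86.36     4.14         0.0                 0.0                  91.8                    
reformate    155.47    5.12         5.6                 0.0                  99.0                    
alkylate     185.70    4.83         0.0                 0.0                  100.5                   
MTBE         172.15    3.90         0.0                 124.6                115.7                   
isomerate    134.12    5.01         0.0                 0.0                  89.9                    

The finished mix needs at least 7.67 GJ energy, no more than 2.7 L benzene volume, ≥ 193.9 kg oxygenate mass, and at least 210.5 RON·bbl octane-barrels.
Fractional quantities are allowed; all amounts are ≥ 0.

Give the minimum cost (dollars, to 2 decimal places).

Set it up as a linear program. Let x1 = barrels of ethanol, x2 = barrels of butane, x3 = barrels of reformate, x4 = barrels of alkylate, x5 = barrels of MTBE, x6 = barrels of isomerate.
min 154.11x1 + 86.36x2 + 155.47x3 + 185.7x4 + 172.15x5 + 134.12x6 subject to:
  3.4x1 + 4.14x2 + 5.12x3 + 4.83x4 + 3.9x5 + 5.01x6 ≥ 7.67   (energy)
  5.6x3 ≤ 2.7   (benzene volume)
  127x1 + 124.6x5 ≥ 193.9   (oxygenate mass)
  120.5x1 + 91.8x2 + 99x3 + 100.5x4 + 115.7x5 + 89.9x6 ≥ 210.5   (octane-barrels)
  x1, x2, x3, x4, x5, x6 ≥ 0.
At the optimum only ethanol, butane are positive (reformate, alkylate, MTBE, isomerate = 0). The energy and oxygenate mass requirements are met with equality.
That vertex is x1 = 1.52677, x2 = 0.598787.
Hence cost = 154.11·1.52677 + 86.36·0.598787 = $287.0018.

$287.00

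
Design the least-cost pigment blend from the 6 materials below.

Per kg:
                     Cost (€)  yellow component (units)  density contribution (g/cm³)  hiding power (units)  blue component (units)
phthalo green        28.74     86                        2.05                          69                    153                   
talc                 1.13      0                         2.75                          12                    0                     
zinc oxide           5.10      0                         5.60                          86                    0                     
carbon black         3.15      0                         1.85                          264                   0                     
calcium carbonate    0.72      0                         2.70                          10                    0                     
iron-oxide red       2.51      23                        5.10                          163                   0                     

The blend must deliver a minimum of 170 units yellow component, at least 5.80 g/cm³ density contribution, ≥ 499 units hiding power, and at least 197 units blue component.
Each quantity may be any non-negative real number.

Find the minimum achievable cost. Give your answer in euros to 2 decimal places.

€43.47

Treat it as an LP. Let x1 = kg of phthalo green, x2 = kg of talc, x3 = kg of zinc oxide, x4 = kg of carbon black, x5 = kg of calcium carbonate, x6 = kg of iron-oxide red.
Minimise 28.74x1 + 1.13x2 + 5.1x3 + 3.15x4 + 0.72x5 + 2.51x6 with:
  86x1 + 23x6 ≥ 170   (yellow component)
  2.05x1 + 2.75x2 + 5.6x3 + 1.85x4 + 2.7x5 + 5.1x6 ≥ 5.8   (density contribution)
  69x1 + 12x2 + 86x3 + 264x4 + 10x5 + 163x6 ≥ 499   (hiding power)
  153x1 ≥ 197   (blue component)
  x1, x2, x3, x4, x5, x6 ≥ 0.
The cheapest feasible vertex uses only phthalo green, iron-oxide red; talc, zinc oxide, carbon black, calcium carbonate are not used. There the yellow component and blue component constraints are tight.
That vertex is x1 = 1.2876, x6 = 2.5769.
Total cost: 28.74·1.2876 + 2.51·2.5769 = 43.4736.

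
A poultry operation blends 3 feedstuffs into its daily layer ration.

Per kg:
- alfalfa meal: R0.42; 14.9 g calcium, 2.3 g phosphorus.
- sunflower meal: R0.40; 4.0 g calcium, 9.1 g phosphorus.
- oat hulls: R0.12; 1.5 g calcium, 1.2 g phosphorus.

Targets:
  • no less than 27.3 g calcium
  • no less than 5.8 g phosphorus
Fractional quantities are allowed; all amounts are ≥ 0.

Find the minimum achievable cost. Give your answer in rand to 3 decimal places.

R0.823

Let x1 = kg of alfalfa meal, x2 = kg of sunflower meal, x3 = kg of oat hulls.
min 0.42x1 + 0.4x2 + 0.12x3 subject to:
  14.9x1 + 4x2 + 1.5x3 ≥ 27.3   (calcium)
  2.3x1 + 9.1x2 + 1.2x3 ≥ 5.8   (phosphorus)
  x1, x2, x3 ≥ 0.
The optimal basis is {alfalfa meal, sunflower meal}; oat hulls drops out. There the calcium and phosphorus constraints are tight.
Solving gives x1 = 1.782, x2 = 0.187.
Total cost: 0.42·1.782 + 0.4·0.187 = 0.82324.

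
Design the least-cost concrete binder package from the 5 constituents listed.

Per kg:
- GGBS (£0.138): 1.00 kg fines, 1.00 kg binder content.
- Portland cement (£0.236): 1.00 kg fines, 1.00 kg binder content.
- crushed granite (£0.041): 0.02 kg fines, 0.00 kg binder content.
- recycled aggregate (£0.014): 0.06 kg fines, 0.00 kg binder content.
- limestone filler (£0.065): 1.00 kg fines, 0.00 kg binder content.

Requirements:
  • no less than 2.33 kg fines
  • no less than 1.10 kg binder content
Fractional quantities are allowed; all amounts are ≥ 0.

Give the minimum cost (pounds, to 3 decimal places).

£0.232

Let x1 = kg of GGBS, x2 = kg of Portland cement, x3 = kg of crushed granite, x4 = kg of recycled aggregate, x5 = kg of limestone filler.
min 0.138x1 + 0.236x2 + 0.041x3 + 0.014x4 + 0.065x5 subject to:
  1x1 + 1x2 + 0.02x3 + 0.06x4 + 1x5 ≥ 2.33   (fines)
  1x1 + 1x2 ≥ 1.1   (binder content)
  x1, x2, x3, x4, x5 ≥ 0.
At the optimum only GGBS, limestone filler are positive (Portland cement, crushed granite, recycled aggregate = 0). There the fines and binder content constraints are tight.
Optimal quantities: GGBS = 1.1 kg, limestone filler = 1.23 kg.
Total cost: 0.138·1.1 + 0.065·1.23 = 0.23175.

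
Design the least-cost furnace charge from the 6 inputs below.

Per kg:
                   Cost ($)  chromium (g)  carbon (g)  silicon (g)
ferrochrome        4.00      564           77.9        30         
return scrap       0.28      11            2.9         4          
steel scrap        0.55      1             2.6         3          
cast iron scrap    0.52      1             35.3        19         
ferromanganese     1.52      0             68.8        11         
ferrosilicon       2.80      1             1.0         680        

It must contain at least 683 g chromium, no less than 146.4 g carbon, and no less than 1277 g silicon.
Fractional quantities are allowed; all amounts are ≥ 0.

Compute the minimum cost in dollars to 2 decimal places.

Set it up as a linear program. Let x1 = kg of ferrochrome, x2 = kg of return scrap, x3 = kg of steel scrap, x4 = kg of cast iron scrap, x5 = kg of ferromanganese, x6 = kg of ferrosilicon.
Minimize 4x1 + 0.28x2 + 0.55x3 + 0.52x4 + 1.52x5 + 2.8x6 subject to:
  564x1 + 11x2 + 1x3 + 1x4 + 1x6 ≥ 683   (chromium)
  77.9x1 + 2.9x2 + 2.6x3 + 35.3x4 + 68.8x5 + 1x6 ≥ 146.4   (carbon)
  30x1 + 4x2 + 3x3 + 19x4 + 11x5 + 680x6 ≥ 1277   (silicon)
  x1, x2, x3, x4, x5, x6 ≥ 0.
The minimum-cost mix takes nothing from return scrap, steel scrap, ferromanganese — only ferrochrome, cast iron scrap, ferrosilicon. Binding constraints: chromium, carbon, silicon.
Solving gives x1 = 1.205, x4 = 1.437, x6 = 1.785.
Hence cost = 4·1.205 + 0.52·1.437 + 2.8·1.785 = $10.5652.

$10.57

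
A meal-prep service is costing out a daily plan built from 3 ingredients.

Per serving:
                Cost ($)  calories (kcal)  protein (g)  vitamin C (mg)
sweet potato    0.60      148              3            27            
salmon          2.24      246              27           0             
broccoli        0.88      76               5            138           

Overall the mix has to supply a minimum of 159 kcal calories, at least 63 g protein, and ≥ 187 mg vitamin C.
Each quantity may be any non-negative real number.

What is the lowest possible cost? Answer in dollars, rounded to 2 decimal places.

Treat it as an LP. Let x1 = servings of sweet potato, x2 = servings of salmon, x3 = servings of broccoli.
Minimize 0.6x1 + 2.24x2 + 0.88x3 with:
  148x1 + 246x2 + 76x3 ≥ 159   (calories)
  3x1 + 27x2 + 5x3 ≥ 63   (protein)
  27x1 + 138x3 ≥ 187   (vitamin C)
  x1, x2, x3 ≥ 0.
The minimum-cost mix takes nothing from sweet potato — only salmon, broccoli. Binding constraints: protein and vitamin C.
Solving gives x2 = 2.082, x3 = 1.355.
Total cost: 2.24·2.082 + 0.88·1.355 = 5.8561.

$5.86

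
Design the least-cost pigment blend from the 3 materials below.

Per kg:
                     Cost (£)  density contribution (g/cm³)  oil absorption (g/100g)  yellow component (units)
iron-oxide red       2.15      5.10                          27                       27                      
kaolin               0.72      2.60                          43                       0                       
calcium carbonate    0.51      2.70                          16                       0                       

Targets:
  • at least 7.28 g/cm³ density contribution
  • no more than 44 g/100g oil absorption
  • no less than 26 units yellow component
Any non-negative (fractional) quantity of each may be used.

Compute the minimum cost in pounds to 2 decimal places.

£2.52

Treat it as an LP. Let x1 = kg of iron-oxide red, x2 = kg of kaolin, x3 = kg of calcium carbonate.
Minimise 2.15x1 + 0.72x2 + 0.51x3 subject to:
  5.1x1 + 2.6x2 + 2.7x3 ≥ 7.28   (density contribution)
  27x1 + 43x2 + 16x3 ≤ 44   (oil absorption)
  27x1 ≥ 26   (yellow component)
  x1, x2, x3 ≥ 0.
At the optimum only iron-oxide red, calcium carbonate are positive (kaolin = 0). Binding constraints: density contribution and yellow component.
That vertex is x1 = 0.963, x3 = 0.8774.
Hence cost = 2.15·0.963 + 0.51·0.8774 = £2.5179.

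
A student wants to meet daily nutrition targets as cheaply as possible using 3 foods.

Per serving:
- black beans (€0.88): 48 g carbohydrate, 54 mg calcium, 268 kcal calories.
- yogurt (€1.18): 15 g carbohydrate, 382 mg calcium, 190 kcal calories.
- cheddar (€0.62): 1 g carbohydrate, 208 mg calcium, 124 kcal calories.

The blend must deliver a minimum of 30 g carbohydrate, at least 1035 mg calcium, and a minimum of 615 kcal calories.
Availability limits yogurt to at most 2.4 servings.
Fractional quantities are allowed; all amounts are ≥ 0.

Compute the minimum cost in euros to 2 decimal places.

Let x1 = servings of black beans, x2 = servings of yogurt, x3 = servings of cheddar.
min 0.88x1 + 1.18x2 + 0.62x3 s.t.:
  48x1 + 15x2 + 1x3 ≥ 30   (carbohydrate)
  54x1 + 382x2 + 208x3 ≥ 1035   (calcium)
  268x1 + 190x2 + 124x3 ≥ 615   (calories)
  x2 ≤ 2.4
  x1, x2, x3 ≥ 0.
All 3 inputs are positive at the optimum. There the carbohydrate, calcium, calories constraints are tight.
That vertex is x1 = 0.1871, x2 = 1.223, x3 = 2.682.
Total cost: 0.88·0.1871 + 1.18·1.223 + 0.62·2.682 = 3.2706.

€3.27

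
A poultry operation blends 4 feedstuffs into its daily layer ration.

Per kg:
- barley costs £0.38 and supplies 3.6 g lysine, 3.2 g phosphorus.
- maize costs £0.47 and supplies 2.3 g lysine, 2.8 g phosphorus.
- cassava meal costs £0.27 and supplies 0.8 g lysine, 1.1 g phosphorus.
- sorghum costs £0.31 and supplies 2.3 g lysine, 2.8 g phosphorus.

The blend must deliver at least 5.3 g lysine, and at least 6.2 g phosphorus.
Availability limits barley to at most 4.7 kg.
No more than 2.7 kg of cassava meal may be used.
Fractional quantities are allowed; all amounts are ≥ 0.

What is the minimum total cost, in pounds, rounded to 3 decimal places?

£0.692

Let x1 = kg of barley, x2 = kg of maize, x3 = kg of cassava meal, x4 = kg of sorghum.
min 0.38x1 + 0.47x2 + 0.27x3 + 0.31x4 s.t.:
  3.6x1 + 2.3x2 + 0.8x3 + 2.3x4 ≥ 5.3   (lysine)
  3.2x1 + 2.8x2 + 1.1x3 + 2.8x4 ≥ 6.2   (phosphorus)
  x1 ≤ 4.7
  x3 ≤ 2.7
  x1, x2, x3, x4 ≥ 0.
The cheapest feasible vertex uses only barley, sorghum; maize, cassava meal are not used. Binding constraints: lysine and phosphorus.
Optimal quantities: barley = 0.2132 kg, sorghum = 1.971 kg.
Total cost: 0.38·0.2132 + 0.31·1.971 = 0.69203.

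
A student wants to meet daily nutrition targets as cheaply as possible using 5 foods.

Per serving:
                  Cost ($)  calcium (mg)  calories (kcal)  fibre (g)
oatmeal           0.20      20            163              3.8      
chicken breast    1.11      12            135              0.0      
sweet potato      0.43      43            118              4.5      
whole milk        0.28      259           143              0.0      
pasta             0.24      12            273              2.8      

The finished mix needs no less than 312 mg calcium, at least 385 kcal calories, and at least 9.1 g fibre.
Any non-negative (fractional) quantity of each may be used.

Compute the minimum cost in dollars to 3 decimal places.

$0.764

Treat it as an LP. Let x1 = servings of oatmeal, x2 = servings of chicken breast, x3 = servings of sweet potato, x4 = servings of whole milk, x5 = servings of pasta.
Minimise 0.2x1 + 1.11x2 + 0.43x3 + 0.28x4 + 0.24x5 s.t.:
  20x1 + 12x2 + 43x3 + 259x4 + 12x5 ≥ 312   (calcium)
  163x1 + 135x2 + 118x3 + 143x4 + 273x5 ≥ 385   (calories)
  3.8x1 + 4.5x3 + 2.8x5 ≥ 9.1   (fibre)
  x1, x2, x3, x4, x5 ≥ 0.
The cheapest feasible vertex uses only oatmeal, whole milk; chicken breast, sweet potato, pasta are not used. There the calcium and fibre constraints are tight.
Solving gives x1 = 2.3947, x4 = 1.0197.
Total cost: 0.2·2.3947 + 0.28·1.0197 = 0.76446.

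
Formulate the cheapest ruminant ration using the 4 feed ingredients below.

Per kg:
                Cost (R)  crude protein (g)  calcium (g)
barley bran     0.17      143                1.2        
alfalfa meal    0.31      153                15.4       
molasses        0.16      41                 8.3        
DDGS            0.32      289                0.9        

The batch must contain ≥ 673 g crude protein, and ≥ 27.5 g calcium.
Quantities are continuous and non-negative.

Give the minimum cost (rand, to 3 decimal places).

R0.985

Let x1 = kg of barley bran, x2 = kg of alfalfa meal, x3 = kg of molasses, x4 = kg of DDGS.
Minimise 0.17x1 + 0.31x2 + 0.16x3 + 0.32x4 subject to:
  143x1 + 153x2 + 41x3 + 289x4 ≥ 673   (crude protein)
  1.2x1 + 15.4x2 + 8.3x3 + 0.9x4 ≥ 27.5   (calcium)
  x1, x2, x3, x4 ≥ 0.
The optimal basis is {alfalfa meal, DDGS}; barley bran, molasses drop out. The crude protein and calcium requirements are met with equality.
So alfalfa meal = 1.702 kg, DDGS = 1.428 kg.
Objective = 0.31·1.702 + 0.32·1.428 = 0.98458.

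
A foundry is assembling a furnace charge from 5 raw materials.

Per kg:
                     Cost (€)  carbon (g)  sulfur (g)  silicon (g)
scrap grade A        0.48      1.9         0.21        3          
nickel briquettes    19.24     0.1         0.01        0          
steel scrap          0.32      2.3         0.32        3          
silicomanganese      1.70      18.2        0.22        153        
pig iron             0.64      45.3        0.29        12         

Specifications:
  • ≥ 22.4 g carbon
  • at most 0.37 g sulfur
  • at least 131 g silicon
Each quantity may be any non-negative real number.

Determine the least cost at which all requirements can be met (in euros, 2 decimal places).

€1.53

Let x1 = kg of scrap grade A, x2 = kg of nickel briquettes, x3 = kg of steel scrap, x4 = kg of silicomanganese, x5 = kg of pig iron.
Minimise 0.48x1 + 19.24x2 + 0.32x3 + 1.7x4 + 0.64x5 s.t.:
  1.9x1 + 0.1x2 + 2.3x3 + 18.2x4 + 45.3x5 ≥ 22.4   (carbon)
  0.21x1 + 0.01x2 + 0.32x3 + 0.22x4 + 0.29x5 ≤ 0.37   (sulfur)
  3x1 + 3x3 + 153x4 + 12x5 ≥ 131   (silicon)
  x1, x2, x3, x4, x5 ≥ 0.
At the optimum only silicomanganese, pig iron are positive (scrap grade A, nickel briquettes, steel scrap = 0). Binding constraints: carbon and silicon.
So silicomanganese = 0.844 kg, pig iron = 0.1554 kg.
Hence cost = 1.7·0.844 + 0.64·0.1554 = €1.5343.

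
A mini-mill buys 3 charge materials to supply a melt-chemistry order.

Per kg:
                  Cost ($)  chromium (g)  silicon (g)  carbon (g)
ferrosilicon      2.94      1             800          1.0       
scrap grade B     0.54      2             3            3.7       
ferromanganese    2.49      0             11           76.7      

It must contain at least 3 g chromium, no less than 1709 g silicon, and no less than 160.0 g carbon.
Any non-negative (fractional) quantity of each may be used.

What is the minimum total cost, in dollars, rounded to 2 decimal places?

$11.51

Let x1 = kg of ferrosilicon, x2 = kg of scrap grade B, x3 = kg of ferromanganese.
min 2.94x1 + 0.54x2 + 2.49x3 with:
  1x1 + 2x2 ≥ 3   (chromium)
  800x1 + 3x2 + 11x3 ≥ 1709   (silicon)
  1x1 + 3.7x2 + 76.7x3 ≥ 160   (carbon)
  x1, x2, x3 ≥ 0.
All 3 inputs are positive at the optimum. There the chromium, silicon, carbon constraints are tight.
Solving gives x1 = 2.107, x2 = 0.4467, x3 = 2.037.
Hence cost = 2.94·2.107 + 0.54·0.4467 + 2.49·2.037 = $11.5079.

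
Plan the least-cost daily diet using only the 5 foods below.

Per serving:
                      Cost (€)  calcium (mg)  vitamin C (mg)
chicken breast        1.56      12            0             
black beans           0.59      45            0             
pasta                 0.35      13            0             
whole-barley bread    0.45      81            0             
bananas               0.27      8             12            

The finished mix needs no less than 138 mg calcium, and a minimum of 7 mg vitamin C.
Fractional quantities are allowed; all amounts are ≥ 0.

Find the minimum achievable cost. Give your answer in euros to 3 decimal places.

Let x1 = servings of chicken breast, x2 = servings of black beans, x3 = servings of pasta, x4 = servings of whole-barley bread, x5 = servings of bananas.
min 1.56x1 + 0.59x2 + 0.35x3 + 0.45x4 + 0.27x5 s.t.:
  12x1 + 45x2 + 13x3 + 81x4 + 8x5 ≥ 138   (calcium)
  12x5 ≥ 7   (vitamin C)
  x1, x2, x3, x4, x5 ≥ 0.
The optimal basis is {whole-barley bread, bananas}; chicken breast, black beans, pasta drop out. There the calcium and vitamin C constraints are tight.
So whole-barley bread = 1.646 servings, bananas = 0.5833 servings.
Cost = 0.45·1.646 + 0.27·0.5833 = 0.89819.

€0.898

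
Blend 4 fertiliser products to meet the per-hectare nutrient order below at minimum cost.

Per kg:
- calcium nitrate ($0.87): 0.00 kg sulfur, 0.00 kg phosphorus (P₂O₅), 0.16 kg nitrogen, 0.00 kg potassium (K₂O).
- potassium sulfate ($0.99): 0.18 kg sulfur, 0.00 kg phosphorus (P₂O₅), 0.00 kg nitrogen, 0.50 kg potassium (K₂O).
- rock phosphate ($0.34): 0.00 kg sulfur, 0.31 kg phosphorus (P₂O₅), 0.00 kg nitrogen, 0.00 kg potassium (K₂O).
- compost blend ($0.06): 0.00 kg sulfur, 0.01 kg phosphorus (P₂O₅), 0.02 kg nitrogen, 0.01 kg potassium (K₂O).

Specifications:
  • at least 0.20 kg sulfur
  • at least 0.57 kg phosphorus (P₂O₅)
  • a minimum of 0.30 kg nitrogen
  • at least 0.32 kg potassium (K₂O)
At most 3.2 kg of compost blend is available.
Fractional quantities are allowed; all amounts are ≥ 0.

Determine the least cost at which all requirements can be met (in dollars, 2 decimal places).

Set it up as a linear program. Let x1 = kg of calcium nitrate, x2 = kg of potassium sulfate, x3 = kg of rock phosphate, x4 = kg of compost blend.
Minimise 0.87x1 + 0.99x2 + 0.34x3 + 0.06x4 subject to:
  0.18x2 ≥ 0.2   (sulfur)
  0.31x3 + 0.01x4 ≥ 0.57   (phosphorus (P₂O₅))
  0.16x1 + 0.02x4 ≥ 0.3   (nitrogen)
  0.5x2 + 0.01x4 ≥ 0.32   (potassium (K₂O))
  x4 ≤ 3.2
  x1, x2, x3, x4 ≥ 0.
All 4 inputs are positive at the optimum. The sulfur, phosphorus (P₂O₅), nitrogen, the compost blend cap requirements are met with equality.
Optimal quantities: calcium nitrate = 1.475 kg, potassium sulfate = 1.111 kg, rock phosphate = 1.735 kg, compost blend = 3.2 kg.
Objective = 0.87·1.475 + 0.99·1.111 + 0.34·1.735 + 0.06·3.2 = 3.16504.

$3.17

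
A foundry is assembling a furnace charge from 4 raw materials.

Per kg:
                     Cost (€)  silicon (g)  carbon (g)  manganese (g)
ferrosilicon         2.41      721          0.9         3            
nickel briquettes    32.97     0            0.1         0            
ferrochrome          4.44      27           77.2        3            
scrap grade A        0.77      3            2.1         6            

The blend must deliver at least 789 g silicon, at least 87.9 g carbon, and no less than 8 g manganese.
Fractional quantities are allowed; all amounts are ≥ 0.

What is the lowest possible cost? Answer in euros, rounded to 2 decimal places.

€7.70

Let x1 = kg of ferrosilicon, x2 = kg of nickel briquettes, x3 = kg of ferrochrome, x4 = kg of scrap grade A.
Minimize 2.41x1 + 32.97x2 + 4.44x3 + 0.77x4 subject to:
  721x1 + 27x3 + 3x4 ≥ 789   (silicon)
  0.9x1 + 0.1x2 + 77.2x3 + 2.1x4 ≥ 87.9   (carbon)
  3x1 + 3x3 + 6x4 ≥ 8   (manganese)
  x1, x2, x3, x4 ≥ 0.
The cheapest feasible vertex uses only ferrosilicon, ferrochrome, scrap grade A; nickel briquettes is not used. The silicon, carbon, manganese requirements are met with equality.
So ferrosilicon = 1.051 kg, ferrochrome = 1.12 kg, scrap grade A = 0.2479 kg.
Hence cost = 2.41·1.051 + 4.44·1.12 + 0.77·0.2479 = €7.6966.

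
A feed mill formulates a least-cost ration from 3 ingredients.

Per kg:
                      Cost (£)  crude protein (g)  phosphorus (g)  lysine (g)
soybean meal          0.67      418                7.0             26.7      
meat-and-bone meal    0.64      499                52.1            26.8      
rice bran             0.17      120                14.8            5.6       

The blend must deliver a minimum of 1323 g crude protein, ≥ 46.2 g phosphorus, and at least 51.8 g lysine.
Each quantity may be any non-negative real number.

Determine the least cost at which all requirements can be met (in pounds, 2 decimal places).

This is a linear program. Let x1 = kg of soybean meal, x2 = kg of meat-and-bone meal, x3 = kg of rice bran.
Minimize 0.67x1 + 0.64x2 + 0.17x3 subject to:
  418x1 + 499x2 + 120x3 ≥ 1323   (crude protein)
  7x1 + 52.1x2 + 14.8x3 ≥ 46.2   (phosphorus)
  26.7x1 + 26.8x2 + 5.6x3 ≥ 51.8   (lysine)
  x1, x2, x3 ≥ 0.
The cheapest feasible vertex uses only meat-and-bone meal; soybean meal, rice bran are not used. Binding constraint: crude protein.
Optimal quantities: meat-and-bone meal = 2.651 kg.
Cost = 0.64·2.651 = 1.6966.

£1.70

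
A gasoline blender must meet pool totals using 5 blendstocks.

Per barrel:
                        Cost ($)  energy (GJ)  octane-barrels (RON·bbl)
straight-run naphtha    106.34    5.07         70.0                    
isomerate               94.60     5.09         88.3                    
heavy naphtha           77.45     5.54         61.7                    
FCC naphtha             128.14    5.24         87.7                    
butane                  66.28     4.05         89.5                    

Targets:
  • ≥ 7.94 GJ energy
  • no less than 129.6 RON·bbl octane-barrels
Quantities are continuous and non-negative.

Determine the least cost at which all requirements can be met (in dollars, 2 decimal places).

Let x1 = barrels of straight-run naphtha, x2 = barrels of isomerate, x3 = barrels of heavy naphtha, x4 = barrels of FCC naphtha, x5 = barrels of butane.
Minimise 106.34x1 + 94.6x2 + 77.45x3 + 128.14x4 + 66.28x5 s.t.:
  5.07x1 + 5.09x2 + 5.54x3 + 5.24x4 + 4.05x5 ≥ 7.94   (energy)
  70x1 + 88.3x2 + 61.7x3 + 87.7x4 + 89.5x5 ≥ 129.6   (octane-barrels)
  x1, x2, x3, x4, x5 ≥ 0.
The optimal basis is {heavy naphtha, butane}; straight-run naphtha, isomerate, FCC naphtha drop out. There the energy and octane-barrels constraints are tight.
So heavy naphtha = 0.75525 barrels, butane = 0.92739 barrels.
Total cost: 77.45·0.75525 + 66.28·0.92739 = 119.9615.

$119.96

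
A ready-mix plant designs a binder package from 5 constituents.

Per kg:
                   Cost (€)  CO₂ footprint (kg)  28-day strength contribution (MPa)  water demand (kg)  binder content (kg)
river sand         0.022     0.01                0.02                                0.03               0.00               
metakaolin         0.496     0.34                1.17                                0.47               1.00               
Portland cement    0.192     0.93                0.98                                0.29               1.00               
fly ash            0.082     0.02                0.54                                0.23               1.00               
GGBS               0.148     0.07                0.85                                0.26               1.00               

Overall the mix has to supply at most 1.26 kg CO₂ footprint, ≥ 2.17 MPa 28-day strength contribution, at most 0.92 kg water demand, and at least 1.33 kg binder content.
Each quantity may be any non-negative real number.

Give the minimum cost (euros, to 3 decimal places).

€0.330

Let x1 = kg of river sand, x2 = kg of metakaolin, x3 = kg of Portland cement, x4 = kg of fly ash, x5 = kg of GGBS.
min 0.022x1 + 0.496x2 + 0.192x3 + 0.082x4 + 0.148x5 with:
  0.01x1 + 0.34x2 + 0.93x3 + 0.02x4 + 0.07x5 ≤ 1.26   (CO₂ footprint)
  0.02x1 + 1.17x2 + 0.98x3 + 0.54x4 + 0.85x5 ≥ 2.17   (28-day strength contribution)
  0.03x1 + 0.47x2 + 0.29x3 + 0.23x4 + 0.26x5 ≤ 0.92   (water demand)
  1x2 + 1x3 + 1x4 + 1x5 ≥ 1.33   (binder content)
  x1, x2, x3, x4, x5 ≥ 0.
The optimal basis is {fly ash, GGBS}; river sand, metakaolin, Portland cement drop out. There the 28-day strength contribution and water demand constraints are tight.
Solving gives x4 = 3.953, x5 = 0.04174.
Total cost: 0.082·3.953 + 0.148·0.04174 = 0.33032.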